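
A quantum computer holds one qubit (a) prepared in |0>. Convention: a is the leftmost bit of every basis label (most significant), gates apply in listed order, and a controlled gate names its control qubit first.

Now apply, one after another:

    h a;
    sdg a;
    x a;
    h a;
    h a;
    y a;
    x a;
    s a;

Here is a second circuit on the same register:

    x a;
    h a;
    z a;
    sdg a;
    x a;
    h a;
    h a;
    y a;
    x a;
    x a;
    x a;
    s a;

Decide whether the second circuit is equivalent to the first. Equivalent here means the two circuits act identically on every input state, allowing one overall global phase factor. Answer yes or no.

Yes: on every input state the two circuits agree up to one overall phase factor.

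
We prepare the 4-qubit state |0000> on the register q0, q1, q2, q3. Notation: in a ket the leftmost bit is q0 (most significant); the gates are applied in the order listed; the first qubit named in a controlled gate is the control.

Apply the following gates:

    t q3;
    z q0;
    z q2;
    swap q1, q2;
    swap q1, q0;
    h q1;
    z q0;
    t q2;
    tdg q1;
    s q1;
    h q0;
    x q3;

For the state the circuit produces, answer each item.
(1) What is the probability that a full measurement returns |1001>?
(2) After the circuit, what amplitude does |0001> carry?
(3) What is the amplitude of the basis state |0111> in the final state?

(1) A full measurement returns |1001> with probability 1/4.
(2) The amplitude on |0001> is 1/2.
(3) The final state's coefficient on |0111> equals 0.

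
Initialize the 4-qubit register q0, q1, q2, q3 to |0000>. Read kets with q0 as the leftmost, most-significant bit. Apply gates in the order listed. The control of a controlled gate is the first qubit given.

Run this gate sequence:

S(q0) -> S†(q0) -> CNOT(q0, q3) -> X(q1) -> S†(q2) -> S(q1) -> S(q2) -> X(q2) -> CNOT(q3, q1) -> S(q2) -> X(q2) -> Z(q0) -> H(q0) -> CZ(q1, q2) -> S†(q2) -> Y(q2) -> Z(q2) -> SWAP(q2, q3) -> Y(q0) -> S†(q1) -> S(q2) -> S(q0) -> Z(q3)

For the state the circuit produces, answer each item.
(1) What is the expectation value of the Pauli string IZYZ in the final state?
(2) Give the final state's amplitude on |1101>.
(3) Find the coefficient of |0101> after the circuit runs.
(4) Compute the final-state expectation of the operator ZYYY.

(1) In the final state, IZYZ has expectation 0.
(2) |1101> carries amplitude sqrt(2)/2 in the final state.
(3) |0101> carries amplitude sqrt(2)*I/2 in the final state.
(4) The observable ZYYY averages to 0.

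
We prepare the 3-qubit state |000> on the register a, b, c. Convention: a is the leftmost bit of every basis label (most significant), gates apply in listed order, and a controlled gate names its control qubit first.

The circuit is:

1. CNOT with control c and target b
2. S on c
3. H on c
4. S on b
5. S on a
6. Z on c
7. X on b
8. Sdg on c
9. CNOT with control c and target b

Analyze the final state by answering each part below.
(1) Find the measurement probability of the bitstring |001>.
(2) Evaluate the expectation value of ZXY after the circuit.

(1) The probability of measuring |001> is 1/2.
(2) The observable ZXY averages to 1.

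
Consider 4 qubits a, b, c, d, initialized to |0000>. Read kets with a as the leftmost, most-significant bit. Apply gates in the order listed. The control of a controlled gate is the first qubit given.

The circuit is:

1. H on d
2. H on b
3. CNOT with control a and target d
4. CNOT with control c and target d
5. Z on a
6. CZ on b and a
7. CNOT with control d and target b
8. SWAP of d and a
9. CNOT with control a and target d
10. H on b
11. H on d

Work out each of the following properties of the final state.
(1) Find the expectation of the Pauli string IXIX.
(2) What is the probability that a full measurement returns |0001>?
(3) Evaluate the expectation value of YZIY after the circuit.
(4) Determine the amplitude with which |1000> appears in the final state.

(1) The expectation value of IXIX is 0.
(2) Outcome |0001> occurs with probability 1/4.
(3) In the final state, YZIY has expectation 1.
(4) The final state's coefficient on |1000> equals 1/2.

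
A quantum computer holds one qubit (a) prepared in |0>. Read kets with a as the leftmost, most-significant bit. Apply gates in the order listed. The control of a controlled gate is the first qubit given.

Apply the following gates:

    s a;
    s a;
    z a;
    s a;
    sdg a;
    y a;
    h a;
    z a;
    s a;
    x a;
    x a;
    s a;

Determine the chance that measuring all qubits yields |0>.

Outcome |0> occurs with probability 1/2.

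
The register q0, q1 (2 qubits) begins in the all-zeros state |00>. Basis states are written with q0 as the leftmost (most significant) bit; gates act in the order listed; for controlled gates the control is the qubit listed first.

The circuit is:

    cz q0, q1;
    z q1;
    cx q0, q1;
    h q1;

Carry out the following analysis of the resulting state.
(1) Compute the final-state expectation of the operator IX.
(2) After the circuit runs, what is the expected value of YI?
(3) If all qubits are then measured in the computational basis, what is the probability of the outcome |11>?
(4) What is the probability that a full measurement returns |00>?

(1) The expectation value of IX is 1.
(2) In the final state, YI has expectation 0.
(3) Outcome |11> occurs with probability 0.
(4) The probability of measuring |00> is 1/2.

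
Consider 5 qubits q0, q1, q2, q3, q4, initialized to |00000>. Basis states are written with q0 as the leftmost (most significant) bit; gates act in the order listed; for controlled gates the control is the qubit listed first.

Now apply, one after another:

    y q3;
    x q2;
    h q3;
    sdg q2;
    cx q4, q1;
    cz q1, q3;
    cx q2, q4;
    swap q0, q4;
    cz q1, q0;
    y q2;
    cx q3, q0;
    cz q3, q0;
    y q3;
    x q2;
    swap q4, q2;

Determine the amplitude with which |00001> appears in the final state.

The amplitude on |00001> is sqrt(2)/2.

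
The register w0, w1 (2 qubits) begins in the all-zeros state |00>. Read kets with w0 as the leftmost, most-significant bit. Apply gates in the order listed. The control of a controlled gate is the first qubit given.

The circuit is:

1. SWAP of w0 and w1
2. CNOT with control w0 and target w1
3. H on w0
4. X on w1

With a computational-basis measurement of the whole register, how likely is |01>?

The probability of measuring |01> is 1/2.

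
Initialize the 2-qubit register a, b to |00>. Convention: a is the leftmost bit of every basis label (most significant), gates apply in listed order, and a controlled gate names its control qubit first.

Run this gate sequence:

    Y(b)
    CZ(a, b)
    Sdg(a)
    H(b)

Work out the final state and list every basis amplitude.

After the circuit, the state carries amplitude sqrt(2)*I/2 on |00>, -sqrt(2)*I/2 on |01>, 0 on |10>, 0 on |11>.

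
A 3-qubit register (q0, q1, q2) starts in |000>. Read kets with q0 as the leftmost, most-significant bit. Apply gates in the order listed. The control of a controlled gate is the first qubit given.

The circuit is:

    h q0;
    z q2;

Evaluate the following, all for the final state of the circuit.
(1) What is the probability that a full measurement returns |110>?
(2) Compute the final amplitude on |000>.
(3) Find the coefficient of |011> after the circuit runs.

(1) The probability of measuring |110> is 0.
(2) |000> carries amplitude sqrt(2)/2 in the final state.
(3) The final state's coefficient on |011> equals 0.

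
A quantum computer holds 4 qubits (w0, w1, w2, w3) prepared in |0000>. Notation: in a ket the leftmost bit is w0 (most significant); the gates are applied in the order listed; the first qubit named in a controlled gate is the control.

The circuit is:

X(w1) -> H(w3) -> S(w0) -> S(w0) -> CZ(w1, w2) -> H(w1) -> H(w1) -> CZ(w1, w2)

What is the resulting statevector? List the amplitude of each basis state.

After the circuit, the state carries amplitude sqrt(2)/2 on |0100>, sqrt(2)/2 on |0101>, and 0 on every other basis state. Key observation: the block from step 5 through step 8 cancels to the identity and can be dropped.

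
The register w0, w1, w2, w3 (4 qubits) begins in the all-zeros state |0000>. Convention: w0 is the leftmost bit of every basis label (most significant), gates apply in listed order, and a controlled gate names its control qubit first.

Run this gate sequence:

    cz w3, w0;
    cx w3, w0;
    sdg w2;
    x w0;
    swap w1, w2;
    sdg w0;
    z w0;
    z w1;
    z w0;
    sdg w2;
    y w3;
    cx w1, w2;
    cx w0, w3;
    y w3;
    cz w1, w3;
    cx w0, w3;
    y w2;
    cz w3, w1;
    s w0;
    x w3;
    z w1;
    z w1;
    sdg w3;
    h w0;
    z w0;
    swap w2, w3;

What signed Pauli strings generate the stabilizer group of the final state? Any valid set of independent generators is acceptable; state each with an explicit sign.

The stabilizer group can be generated by +XIII, +IZII, -IIZI, -IIIZ, among other valid generating sets.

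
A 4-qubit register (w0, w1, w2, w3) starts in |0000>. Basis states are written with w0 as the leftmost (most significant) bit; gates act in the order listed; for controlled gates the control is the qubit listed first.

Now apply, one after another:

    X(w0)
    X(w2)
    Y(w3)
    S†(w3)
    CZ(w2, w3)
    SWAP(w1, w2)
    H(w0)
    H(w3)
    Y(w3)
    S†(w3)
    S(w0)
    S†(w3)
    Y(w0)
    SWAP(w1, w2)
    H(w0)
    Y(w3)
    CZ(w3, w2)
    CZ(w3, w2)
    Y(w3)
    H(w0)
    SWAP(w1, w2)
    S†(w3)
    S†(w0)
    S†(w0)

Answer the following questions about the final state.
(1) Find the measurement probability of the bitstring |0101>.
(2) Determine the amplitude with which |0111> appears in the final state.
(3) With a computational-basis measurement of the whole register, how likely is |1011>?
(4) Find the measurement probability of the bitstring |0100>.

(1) The probability of measuring |0101> is 1/4. Key observation: gates 14-21 undo each other exactly, leaving only the rest of the circuit to track.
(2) The amplitude on |0111> is 0.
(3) A full measurement returns |1011> with probability 0.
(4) Outcome |0100> occurs with probability 1/4.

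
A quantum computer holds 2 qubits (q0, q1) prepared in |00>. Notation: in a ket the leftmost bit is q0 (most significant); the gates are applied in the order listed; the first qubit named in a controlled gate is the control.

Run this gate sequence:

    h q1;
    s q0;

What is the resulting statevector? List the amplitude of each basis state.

The final amplitudes are sqrt(2)/2 on |00>, sqrt(2)/2 on |01>, 0 on |10>, 0 on |11>.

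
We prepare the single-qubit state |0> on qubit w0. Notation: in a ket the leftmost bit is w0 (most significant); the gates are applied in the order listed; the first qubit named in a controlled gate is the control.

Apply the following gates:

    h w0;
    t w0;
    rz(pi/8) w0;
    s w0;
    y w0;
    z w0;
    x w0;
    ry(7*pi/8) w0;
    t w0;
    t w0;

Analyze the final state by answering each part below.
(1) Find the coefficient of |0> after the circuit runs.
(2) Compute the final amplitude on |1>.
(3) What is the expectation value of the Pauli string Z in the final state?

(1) The amplitude on |0> is -sqrt(2)*exp(5*I*pi/16)*sin(7*pi/16)/2 - sqrt(2)*I*exp(-I*pi/16)*cos(7*pi/16)/2.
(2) |1> carries amplitude -sqrt(2)*I*exp(7*I*pi/16)*sin(7*pi/16)/2 + sqrt(2)*exp(13*I*pi/16)*cos(7*pi/16)/2 in the final state.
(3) The observable Z averages to sqrt(2)/4.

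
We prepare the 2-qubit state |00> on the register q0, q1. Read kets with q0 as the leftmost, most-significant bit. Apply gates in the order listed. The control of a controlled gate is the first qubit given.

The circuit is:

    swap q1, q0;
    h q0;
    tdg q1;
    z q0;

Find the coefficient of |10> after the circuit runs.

The amplitude on |10> is -sqrt(2)/2.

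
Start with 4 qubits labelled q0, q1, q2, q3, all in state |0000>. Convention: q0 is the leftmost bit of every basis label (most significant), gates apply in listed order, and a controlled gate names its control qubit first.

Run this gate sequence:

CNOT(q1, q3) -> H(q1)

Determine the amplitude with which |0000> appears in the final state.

The amplitude on |0000> is sqrt(2)/2.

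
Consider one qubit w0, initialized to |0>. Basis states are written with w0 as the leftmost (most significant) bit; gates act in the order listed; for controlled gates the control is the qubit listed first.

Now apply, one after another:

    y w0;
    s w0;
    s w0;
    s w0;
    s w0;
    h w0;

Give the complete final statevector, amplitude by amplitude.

After the circuit, the state carries amplitude sqrt(2)*I/2 on |0>, -sqrt(2)*I/2 on |1>.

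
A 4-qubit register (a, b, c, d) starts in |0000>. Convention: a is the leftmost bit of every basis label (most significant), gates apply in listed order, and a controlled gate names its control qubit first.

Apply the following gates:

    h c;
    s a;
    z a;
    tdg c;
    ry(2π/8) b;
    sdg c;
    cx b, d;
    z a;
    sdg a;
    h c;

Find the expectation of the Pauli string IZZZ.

In the final state, IZZZ has expectation -sqrt(2)/2.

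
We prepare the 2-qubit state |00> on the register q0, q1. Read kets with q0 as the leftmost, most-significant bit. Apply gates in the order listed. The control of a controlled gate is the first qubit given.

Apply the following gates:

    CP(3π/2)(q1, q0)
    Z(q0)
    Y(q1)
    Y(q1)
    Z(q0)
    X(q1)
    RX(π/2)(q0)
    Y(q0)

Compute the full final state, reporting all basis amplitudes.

The resulting statevector has amplitude 0 on |00>, -sqrt(2)/2 on |01>, 0 on |10>, sqrt(2)*I/2 on |11>. Key observation: gates 2-5 undo each other exactly, leaving only the rest of the circuit to track.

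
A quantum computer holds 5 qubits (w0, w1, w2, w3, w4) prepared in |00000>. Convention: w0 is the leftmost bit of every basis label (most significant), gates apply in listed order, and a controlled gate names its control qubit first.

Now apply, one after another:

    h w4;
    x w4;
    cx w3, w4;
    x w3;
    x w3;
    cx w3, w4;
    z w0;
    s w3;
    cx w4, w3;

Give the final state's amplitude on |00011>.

The final state's coefficient on |00011> equals sqrt(2)/2. Key observation: the block from step 3 through step 6 cancels to the identity and can be dropped.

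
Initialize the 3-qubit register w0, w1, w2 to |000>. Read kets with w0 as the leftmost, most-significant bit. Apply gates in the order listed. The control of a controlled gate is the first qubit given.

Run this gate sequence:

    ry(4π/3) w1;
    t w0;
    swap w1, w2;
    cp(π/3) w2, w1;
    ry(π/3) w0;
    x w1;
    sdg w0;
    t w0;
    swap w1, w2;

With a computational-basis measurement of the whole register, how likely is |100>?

Outcome |100> occurs with probability 0.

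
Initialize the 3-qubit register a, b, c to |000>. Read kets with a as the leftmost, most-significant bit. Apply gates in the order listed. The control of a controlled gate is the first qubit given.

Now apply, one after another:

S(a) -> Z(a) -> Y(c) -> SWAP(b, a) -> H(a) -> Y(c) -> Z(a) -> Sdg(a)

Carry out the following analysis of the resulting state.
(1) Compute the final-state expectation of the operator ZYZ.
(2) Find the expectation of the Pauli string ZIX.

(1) The expectation value of ZYZ is 0.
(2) The expectation value of ZIX is 0.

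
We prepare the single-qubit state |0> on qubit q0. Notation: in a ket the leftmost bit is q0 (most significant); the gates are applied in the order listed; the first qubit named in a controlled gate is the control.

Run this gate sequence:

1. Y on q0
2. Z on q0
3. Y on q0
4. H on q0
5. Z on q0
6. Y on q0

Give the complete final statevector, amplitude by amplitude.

The final amplitudes are -sqrt(2)*I/2 on |0>, -sqrt(2)*I/2 on |1>.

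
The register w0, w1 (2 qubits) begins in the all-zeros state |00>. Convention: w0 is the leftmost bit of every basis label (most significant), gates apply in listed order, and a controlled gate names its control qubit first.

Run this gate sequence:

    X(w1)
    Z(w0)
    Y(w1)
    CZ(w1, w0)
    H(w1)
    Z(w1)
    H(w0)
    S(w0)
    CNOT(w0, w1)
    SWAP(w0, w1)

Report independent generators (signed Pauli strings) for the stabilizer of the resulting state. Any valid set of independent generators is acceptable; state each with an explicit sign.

The stabilizer group can be generated by -XI, -IY, among other valid generating sets.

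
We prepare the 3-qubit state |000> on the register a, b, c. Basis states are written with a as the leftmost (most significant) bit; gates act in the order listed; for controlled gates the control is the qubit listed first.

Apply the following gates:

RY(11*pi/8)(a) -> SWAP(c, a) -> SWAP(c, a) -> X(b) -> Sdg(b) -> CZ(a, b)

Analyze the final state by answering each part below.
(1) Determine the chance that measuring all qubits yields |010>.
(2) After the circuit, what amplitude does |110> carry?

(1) The probability of measuring |010> is cos(5*pi/16)**2.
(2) The amplitude on |110> is I*sin(5*pi/16).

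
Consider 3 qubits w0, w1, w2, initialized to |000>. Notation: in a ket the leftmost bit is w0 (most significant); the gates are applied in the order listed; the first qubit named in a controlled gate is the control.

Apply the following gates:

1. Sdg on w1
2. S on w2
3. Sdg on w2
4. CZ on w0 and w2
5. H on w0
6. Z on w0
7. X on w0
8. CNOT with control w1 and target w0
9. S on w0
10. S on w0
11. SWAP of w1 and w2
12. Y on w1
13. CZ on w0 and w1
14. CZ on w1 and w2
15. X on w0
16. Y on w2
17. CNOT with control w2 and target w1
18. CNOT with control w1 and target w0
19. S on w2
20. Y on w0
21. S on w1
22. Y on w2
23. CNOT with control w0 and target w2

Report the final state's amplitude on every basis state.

The final amplitudes are -sqrt(2)*I/2 on |000>, -sqrt(2)*I/2 on |101>, and 0 on every other basis state. Key observation: gates 2-3 undo each other exactly, leaving only the rest of the circuit to track.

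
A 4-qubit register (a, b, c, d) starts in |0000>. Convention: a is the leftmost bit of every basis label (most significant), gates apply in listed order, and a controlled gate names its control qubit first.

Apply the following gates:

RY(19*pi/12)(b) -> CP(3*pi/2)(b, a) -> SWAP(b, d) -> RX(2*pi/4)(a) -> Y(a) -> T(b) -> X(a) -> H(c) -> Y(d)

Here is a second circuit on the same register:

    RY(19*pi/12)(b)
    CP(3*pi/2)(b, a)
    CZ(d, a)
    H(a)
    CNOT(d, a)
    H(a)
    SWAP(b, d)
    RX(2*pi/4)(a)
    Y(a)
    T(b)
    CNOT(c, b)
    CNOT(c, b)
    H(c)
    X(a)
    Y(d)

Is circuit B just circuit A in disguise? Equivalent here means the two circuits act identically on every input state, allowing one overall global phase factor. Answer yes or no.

Yes — the two circuits implement the same unitary up to a global phase.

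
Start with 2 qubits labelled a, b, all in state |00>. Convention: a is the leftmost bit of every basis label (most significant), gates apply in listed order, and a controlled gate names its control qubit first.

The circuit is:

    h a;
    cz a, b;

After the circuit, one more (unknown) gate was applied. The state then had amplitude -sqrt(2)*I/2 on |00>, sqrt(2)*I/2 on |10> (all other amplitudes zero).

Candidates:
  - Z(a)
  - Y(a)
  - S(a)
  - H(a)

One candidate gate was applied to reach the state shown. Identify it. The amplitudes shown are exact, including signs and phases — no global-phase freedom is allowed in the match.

The unique candidate consistent with the amplitudes is Y(a).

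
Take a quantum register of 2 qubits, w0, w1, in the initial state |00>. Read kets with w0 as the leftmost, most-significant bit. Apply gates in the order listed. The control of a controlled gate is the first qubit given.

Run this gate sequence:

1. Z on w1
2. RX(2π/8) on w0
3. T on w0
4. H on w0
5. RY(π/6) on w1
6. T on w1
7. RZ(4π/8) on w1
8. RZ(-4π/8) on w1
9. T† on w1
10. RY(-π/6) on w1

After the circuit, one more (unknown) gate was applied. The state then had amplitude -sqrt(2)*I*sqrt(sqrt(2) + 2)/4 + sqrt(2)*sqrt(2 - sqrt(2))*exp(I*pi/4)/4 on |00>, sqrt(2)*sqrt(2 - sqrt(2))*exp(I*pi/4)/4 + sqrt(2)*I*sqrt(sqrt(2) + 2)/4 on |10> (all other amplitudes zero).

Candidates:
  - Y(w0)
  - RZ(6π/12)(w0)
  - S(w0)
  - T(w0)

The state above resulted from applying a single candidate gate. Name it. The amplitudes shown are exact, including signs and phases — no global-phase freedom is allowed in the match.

The applied gate was Y(w0). Key observation: gates 5-10 undo each other exactly, leaving only the rest of the circuit to track.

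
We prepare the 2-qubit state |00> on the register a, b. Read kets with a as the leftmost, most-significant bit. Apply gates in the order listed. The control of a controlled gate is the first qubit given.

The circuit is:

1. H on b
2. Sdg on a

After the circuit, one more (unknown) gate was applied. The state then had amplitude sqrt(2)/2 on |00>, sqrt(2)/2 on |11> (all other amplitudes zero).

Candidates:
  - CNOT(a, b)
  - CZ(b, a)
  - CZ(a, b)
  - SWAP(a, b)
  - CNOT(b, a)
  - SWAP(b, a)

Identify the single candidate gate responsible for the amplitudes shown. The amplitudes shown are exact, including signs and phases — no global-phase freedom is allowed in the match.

The applied gate was CNOT(b, a).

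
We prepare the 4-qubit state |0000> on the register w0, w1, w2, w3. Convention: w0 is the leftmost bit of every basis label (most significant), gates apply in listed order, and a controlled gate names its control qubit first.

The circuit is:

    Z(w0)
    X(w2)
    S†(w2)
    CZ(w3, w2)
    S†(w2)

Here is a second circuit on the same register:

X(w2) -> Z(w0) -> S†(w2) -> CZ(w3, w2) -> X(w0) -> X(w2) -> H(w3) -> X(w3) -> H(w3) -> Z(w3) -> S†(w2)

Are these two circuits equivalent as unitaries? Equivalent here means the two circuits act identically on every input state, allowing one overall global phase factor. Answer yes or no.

No, they are not equivalent — no single phase factor reconciles the two unitaries.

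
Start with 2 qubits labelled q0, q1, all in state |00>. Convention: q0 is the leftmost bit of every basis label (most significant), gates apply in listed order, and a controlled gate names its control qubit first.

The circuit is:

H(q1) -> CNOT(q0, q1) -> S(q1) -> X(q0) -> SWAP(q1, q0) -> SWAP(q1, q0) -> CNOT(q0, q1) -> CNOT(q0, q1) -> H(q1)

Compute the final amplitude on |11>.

|11> carries amplitude 1/2 - I/2 in the final state.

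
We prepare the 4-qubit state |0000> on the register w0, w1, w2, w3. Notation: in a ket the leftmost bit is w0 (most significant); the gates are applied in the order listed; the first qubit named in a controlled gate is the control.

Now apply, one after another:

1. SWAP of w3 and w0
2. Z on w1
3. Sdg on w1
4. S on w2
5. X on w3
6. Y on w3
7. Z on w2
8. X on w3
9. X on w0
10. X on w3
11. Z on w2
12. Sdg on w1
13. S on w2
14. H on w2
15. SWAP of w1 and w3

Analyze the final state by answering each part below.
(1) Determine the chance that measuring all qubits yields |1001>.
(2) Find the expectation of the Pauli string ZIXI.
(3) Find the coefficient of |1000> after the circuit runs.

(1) The probability of measuring |1001> is 0.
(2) In the final state, ZIXI has expectation -1.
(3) |1000> carries amplitude -sqrt(2)*I/2 in the final state.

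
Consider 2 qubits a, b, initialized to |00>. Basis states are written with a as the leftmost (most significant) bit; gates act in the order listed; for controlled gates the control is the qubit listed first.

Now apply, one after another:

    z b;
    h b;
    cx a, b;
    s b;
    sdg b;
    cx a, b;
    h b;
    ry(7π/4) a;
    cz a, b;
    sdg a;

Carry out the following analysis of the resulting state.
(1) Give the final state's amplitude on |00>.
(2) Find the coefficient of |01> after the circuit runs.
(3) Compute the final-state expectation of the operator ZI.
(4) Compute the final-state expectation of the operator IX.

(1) |00> carries amplitude -sqrt(sqrt(2) + 2)/2 in the final state.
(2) The final state's coefficient on |01> equals 0.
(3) The expectation value of ZI is sqrt(2)/2.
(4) The expectation value of IX is 0.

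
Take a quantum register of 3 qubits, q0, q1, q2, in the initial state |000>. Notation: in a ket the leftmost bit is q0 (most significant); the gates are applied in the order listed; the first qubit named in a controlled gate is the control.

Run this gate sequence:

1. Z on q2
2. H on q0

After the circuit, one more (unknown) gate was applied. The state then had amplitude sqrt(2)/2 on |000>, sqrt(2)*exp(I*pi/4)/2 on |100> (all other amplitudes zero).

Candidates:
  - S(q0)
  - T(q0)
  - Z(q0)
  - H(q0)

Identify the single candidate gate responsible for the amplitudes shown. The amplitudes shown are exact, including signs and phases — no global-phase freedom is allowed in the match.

The unique candidate consistent with the amplitudes is T(q0).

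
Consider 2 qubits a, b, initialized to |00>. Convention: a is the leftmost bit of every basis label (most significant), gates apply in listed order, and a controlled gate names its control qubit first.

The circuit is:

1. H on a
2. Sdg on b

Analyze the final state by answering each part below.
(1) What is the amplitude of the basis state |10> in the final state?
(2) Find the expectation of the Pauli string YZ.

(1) |10> carries amplitude sqrt(2)/2 in the final state.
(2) The expectation value of YZ is 0.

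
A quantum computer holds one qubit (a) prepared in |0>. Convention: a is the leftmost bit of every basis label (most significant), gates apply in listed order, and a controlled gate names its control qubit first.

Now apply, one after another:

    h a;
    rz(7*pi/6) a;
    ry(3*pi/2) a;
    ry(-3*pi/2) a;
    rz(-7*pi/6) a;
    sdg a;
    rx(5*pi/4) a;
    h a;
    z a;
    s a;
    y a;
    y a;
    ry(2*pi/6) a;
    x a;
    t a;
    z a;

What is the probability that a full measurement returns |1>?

The probability of measuring |1> is sqrt(6)/8 + 1/2.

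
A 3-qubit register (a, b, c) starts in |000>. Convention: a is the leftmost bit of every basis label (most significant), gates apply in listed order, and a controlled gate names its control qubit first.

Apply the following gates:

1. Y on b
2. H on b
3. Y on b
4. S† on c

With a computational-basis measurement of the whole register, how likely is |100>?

Outcome |100> occurs with probability 0.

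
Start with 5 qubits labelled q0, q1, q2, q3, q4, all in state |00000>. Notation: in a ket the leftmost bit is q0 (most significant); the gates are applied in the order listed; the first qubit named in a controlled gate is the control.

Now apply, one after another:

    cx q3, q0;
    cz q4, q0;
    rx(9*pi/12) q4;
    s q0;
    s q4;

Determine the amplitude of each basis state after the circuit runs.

The resulting statevector has amplitude sqrt(2 - sqrt(2))/2 on |00000>, sqrt(sqrt(2) + 2)/2 on |00001>, and 0 on every other basis state.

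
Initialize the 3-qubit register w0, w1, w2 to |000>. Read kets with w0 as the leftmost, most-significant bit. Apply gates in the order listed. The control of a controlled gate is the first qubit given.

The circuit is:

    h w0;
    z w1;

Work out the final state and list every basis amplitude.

The resulting statevector has amplitude sqrt(2)/2 on |000>, sqrt(2)/2 on |100>, and 0 on every other basis state.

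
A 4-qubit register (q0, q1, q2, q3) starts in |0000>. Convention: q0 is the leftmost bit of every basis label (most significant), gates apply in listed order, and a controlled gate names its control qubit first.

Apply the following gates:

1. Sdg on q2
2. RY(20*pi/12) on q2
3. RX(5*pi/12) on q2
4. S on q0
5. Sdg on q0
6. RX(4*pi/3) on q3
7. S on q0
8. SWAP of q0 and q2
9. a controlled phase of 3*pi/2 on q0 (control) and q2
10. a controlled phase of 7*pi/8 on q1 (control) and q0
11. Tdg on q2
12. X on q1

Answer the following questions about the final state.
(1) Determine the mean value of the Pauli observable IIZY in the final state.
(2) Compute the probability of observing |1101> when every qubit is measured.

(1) The observable IIZY averages to sqrt(3)/2.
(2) A full measurement returns |1101> with probability -3*sqrt(6)/64 + 3*sqrt(2)/64 + 3/8.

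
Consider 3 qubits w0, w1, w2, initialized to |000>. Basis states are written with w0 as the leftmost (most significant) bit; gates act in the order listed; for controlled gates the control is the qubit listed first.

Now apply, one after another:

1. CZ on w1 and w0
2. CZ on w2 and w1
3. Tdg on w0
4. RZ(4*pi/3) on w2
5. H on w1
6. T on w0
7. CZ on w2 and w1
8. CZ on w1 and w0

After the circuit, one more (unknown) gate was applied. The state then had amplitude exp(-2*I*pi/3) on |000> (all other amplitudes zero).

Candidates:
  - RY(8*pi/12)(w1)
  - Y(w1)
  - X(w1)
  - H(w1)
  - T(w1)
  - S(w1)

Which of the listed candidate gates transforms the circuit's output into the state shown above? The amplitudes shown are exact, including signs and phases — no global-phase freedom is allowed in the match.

The applied gate was H(w1).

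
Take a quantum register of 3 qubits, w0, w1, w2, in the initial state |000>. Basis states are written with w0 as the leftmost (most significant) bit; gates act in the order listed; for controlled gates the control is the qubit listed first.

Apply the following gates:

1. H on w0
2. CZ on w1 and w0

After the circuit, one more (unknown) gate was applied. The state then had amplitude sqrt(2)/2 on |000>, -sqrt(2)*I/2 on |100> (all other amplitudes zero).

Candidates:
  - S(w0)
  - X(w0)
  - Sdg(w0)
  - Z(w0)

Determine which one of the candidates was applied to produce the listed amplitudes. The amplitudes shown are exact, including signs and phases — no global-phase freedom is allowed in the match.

The unique candidate consistent with the amplitudes is Sdg(w0).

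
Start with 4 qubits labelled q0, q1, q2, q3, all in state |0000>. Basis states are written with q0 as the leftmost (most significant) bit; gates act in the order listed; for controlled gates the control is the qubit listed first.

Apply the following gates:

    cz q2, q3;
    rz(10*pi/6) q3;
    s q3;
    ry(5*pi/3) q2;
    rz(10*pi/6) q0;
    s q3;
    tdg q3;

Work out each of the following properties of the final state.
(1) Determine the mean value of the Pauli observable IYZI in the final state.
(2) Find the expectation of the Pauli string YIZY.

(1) In the final state, IYZI has expectation 0.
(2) In the final state, YIZY has expectation 0.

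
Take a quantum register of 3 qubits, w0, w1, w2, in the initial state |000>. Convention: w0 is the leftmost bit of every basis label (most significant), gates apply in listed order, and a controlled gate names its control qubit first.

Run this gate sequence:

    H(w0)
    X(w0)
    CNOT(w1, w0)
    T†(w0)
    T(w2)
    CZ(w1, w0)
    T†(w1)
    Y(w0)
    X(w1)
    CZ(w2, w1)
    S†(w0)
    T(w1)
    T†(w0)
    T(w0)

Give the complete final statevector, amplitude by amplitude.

The resulting statevector has amplitude -sqrt(2)*I/2 on |010>, sqrt(2)*exp(I*pi/4)/2 on |110>, and 0 on every other basis state.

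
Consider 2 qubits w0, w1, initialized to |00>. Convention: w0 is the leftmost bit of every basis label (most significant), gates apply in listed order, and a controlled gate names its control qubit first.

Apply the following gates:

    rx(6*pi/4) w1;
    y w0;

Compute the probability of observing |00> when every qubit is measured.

Outcome |00> occurs with probability 0.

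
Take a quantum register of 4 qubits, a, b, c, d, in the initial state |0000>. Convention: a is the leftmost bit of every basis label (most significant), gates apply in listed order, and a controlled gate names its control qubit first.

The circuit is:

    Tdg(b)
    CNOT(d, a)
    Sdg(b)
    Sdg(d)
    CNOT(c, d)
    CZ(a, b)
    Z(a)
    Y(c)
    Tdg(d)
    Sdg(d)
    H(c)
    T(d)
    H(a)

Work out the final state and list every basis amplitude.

The final amplitudes are I/2 on |0000>, -I/2 on |0010>, I/2 on |1000>, -I/2 on |1010>, and 0 on every other basis state.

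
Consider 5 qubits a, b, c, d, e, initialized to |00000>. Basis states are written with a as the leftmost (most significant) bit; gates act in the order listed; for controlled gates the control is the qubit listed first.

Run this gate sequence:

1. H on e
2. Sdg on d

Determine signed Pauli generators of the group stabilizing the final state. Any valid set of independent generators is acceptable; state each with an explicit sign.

The stabilizer group can be generated by +IIIIX, +ZIIII, +IZIII, +IIZII, +IIIZI, among other valid generating sets.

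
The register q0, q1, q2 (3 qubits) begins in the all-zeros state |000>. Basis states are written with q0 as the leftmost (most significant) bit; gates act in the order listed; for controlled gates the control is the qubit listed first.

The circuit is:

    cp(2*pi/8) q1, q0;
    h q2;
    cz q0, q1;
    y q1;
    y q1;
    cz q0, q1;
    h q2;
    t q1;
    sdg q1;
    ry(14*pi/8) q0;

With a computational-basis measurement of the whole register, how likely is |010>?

The probability of measuring |010> is 0. Key observation: steps 2-7 multiply out to the identity, so the circuit reduces to the remaining gates.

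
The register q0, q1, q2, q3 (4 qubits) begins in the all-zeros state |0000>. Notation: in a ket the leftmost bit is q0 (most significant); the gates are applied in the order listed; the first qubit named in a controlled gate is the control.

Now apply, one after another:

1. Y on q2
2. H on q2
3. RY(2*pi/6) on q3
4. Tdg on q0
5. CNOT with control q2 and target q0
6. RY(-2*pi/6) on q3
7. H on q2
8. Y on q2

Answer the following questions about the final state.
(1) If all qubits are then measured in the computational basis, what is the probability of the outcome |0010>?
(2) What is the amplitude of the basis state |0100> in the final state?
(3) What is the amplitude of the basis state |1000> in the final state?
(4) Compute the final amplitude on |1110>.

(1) The probability of measuring |0010> is 1/4.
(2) The amplitude on |0100> is 0.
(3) |1000> carries amplitude 1/2 in the final state.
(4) |1110> carries amplitude 0 in the final state.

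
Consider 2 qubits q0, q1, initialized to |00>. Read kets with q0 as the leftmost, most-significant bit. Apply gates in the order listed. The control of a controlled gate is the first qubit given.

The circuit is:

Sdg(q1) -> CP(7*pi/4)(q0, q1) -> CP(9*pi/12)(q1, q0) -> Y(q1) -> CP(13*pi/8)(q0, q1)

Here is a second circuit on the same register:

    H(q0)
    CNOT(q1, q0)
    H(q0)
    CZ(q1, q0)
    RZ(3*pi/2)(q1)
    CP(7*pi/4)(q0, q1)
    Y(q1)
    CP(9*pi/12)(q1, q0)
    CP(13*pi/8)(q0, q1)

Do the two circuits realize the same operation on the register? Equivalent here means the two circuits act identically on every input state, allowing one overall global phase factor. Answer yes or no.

No, they are not equivalent — no single phase factor reconciles the two unitaries.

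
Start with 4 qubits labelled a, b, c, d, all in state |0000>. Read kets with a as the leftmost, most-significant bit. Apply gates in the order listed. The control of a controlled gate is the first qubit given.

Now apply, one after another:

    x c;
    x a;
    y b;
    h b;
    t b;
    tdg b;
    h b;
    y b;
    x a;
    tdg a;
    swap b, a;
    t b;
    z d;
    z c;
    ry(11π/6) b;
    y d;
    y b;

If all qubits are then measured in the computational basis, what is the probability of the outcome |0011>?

Outcome |0011> occurs with probability 1/2 - sqrt(3)/4. Key observation: gates 2-9 undo each other exactly, leaving only the rest of the circuit to track.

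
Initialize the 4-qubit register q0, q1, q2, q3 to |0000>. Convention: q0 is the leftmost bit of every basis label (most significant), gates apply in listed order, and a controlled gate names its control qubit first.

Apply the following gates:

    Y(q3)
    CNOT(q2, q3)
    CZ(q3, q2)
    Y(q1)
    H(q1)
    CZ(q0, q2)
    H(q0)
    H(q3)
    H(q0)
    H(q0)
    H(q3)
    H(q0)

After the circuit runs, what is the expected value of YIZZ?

In the final state, YIZZ has expectation 0. Key observation: gates 7-12 undo each other exactly, leaving only the rest of the circuit to track.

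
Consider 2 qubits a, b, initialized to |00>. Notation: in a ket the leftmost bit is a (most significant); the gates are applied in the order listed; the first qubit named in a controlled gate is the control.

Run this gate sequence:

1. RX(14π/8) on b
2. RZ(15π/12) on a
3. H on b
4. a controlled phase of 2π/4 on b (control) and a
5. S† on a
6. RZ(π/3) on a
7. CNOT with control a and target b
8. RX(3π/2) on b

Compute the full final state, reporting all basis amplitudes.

After the circuit, the state carries amplitude -sqrt(sqrt(2) + 2)*exp(17*I*pi/24)/4 - sqrt(sqrt(2) + 2)*exp(5*I*pi/24)/4 - sqrt(2 - sqrt(2))*exp(17*I*pi/24)/4 - sqrt(2 - sqrt(2))*exp(5*I*pi/24)/4 on |00>, -sqrt(sqrt(2) + 2)*exp(17*I*pi/24)/4 - sqrt(sqrt(2) + 2)*exp(5*I*pi/24)/4 + sqrt(2 - sqrt(2))*exp(5*I*pi/24)/4 + sqrt(2 - sqrt(2))*exp(17*I*pi/24)/4 on |01>, 0 on |10>, 0 on |11>.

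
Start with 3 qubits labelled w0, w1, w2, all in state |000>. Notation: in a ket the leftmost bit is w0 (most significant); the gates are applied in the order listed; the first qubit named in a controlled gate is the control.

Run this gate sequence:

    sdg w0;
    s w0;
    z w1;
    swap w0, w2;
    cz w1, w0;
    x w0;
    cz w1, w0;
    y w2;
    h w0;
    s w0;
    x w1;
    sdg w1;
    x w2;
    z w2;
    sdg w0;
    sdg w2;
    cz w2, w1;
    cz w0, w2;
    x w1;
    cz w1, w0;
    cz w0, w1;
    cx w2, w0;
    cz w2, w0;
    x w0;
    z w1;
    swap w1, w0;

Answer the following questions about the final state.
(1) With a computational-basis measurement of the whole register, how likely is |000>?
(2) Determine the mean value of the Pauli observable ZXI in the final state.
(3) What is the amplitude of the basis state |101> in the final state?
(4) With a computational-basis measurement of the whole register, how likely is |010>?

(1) The probability of measuring |000> is 1/2.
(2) In the final state, ZXI has expectation -1.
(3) The final state's coefficient on |101> equals 0.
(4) The probability of measuring |010> is 1/2.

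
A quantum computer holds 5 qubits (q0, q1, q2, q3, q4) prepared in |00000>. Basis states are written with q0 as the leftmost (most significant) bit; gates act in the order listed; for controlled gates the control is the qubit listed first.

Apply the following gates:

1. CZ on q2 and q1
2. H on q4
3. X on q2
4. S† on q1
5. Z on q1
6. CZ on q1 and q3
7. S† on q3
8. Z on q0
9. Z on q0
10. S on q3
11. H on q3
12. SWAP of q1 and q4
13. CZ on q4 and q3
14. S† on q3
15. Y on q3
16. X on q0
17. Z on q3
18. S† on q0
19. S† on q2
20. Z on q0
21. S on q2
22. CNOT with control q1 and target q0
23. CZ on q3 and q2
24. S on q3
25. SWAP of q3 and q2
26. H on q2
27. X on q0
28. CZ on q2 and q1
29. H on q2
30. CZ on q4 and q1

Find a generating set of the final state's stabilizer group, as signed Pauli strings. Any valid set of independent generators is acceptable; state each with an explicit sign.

The final state is stabilized by the group generated by +XXIII, +IIXII, +ZZIII, -IIIZI, +IIIIZ; other independent generating sets are equally valid. Key observation: gates 7-10 undo each other exactly, leaving only the rest of the circuit to track.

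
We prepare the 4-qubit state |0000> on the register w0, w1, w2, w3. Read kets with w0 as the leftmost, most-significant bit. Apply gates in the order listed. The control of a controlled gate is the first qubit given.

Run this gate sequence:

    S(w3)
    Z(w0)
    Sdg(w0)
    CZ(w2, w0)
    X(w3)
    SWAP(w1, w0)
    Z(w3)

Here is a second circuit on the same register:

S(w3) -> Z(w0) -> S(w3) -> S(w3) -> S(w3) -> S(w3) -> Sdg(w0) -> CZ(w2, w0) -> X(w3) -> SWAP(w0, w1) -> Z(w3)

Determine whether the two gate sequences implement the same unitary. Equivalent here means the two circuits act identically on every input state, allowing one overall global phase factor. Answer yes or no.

Yes — the two circuits implement the same unitary up to a global phase.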